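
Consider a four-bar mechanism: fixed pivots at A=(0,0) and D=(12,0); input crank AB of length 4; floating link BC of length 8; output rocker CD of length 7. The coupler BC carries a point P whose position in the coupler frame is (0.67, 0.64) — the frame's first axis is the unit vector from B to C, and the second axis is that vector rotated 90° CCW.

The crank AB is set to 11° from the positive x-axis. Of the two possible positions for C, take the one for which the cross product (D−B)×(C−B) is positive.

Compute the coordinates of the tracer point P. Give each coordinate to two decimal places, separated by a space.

3.93 1.69

A=(0,0), D=(12.00,0)
B = A + 4.00·(cos11°, sin11°) = (3.9265, 0.7632)
|BD| = 8.1095
circle(B,8.00) ∩ circle(D,7.00): a=4.9796, h=6.2613
  candidates: C₊=(9.4733,6.5281) cross=50.776; C₋=(8.2947,-5.9389) cross=-50.776
  mode + wants cross > 0 → take C=(9.4733,6.5281) (cross=50.776)
ex = (C−B)/|BC| = (0.6933,0.7206); ey = (-0.7206,0.6933)
P = B + 0.67·ex + 0.64·ey = (3.9299,1.6898)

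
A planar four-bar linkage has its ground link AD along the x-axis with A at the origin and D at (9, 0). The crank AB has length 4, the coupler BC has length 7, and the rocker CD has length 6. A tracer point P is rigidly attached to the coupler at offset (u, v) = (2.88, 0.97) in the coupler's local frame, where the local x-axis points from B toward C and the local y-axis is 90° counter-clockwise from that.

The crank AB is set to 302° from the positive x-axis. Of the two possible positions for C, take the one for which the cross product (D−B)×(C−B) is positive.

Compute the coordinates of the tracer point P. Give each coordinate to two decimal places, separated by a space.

A=(0,0), D=(9.00,0)
B = A + 4.00·(cos302°, sin302°) = (2.1197, -3.3922)
|BD| = 7.6711
circle(B,7.00) ∩ circle(D,6.00): a=4.6829, h=5.2029
  candidates: C₊=(4.0191,3.3452) cross=39.912; C₋=(8.6206,-5.9880) cross=-39.912
  mode + wants cross > 0 → take C=(4.0191,3.3452) (cross=39.912)
ex = (C−B)/|BC| = (0.2713,0.9625); ey = (-0.9625,0.2713)
P = B + 2.88·ex + 0.97·ey = (1.9675,-0.3570)

1.97 -0.36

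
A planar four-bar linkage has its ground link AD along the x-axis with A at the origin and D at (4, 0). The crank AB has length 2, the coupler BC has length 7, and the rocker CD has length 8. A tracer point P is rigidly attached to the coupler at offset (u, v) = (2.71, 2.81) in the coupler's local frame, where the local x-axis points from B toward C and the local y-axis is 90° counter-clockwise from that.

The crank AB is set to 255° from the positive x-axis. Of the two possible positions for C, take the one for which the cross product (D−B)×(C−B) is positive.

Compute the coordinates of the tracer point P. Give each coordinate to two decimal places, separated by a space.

-3.95 -0.07

A=(0,0), D=(4.00,0)
B = A + 2.00·(cos255°, sin255°) = (-0.5176, -1.9319)
|BD| = 4.9134
circle(B,7.00) ∩ circle(D,8.00): a=0.9302, h=6.9379
  candidates: C₊=(-2.3902,4.8130) cross=34.088; C₋=(3.0655,-7.9452) cross=-34.088
  mode + wants cross > 0 → take C=(-2.3902,4.8130) (cross=34.088)
ex = (C−B)/|BC| = (-0.2675,0.9636); ey = (-0.9636,-0.2675)
P = B + 2.71·ex + 2.81·ey = (-3.9502,-0.0723)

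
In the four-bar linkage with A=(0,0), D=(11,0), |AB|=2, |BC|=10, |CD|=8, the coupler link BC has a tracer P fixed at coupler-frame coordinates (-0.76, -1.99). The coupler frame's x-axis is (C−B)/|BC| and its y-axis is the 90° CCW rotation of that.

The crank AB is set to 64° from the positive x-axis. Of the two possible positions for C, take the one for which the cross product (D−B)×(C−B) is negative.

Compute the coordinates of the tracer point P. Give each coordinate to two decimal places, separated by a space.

A=(0,0), D=(11.00,0)
B = A + 2.00·(cos64°, sin64°) = (0.8767, 1.7976)
|BD| = 10.2816
circle(B,10.00) ∩ circle(D,8.00): a=6.8915, h=7.2462
  candidates: C₊=(8.9290,7.7273) cross=74.502; C₋=(6.3952,-6.5419) cross=-74.502
  mode - wants cross < 0 → take C=(6.3952,-6.5419) (cross=-74.502)
ex = (C−B)/|BC| = (0.5518,-0.8339); ey = (0.8339,0.5518)
P = B + -0.76·ex + -1.99·ey = (-1.2022,1.3332)

-1.20 1.33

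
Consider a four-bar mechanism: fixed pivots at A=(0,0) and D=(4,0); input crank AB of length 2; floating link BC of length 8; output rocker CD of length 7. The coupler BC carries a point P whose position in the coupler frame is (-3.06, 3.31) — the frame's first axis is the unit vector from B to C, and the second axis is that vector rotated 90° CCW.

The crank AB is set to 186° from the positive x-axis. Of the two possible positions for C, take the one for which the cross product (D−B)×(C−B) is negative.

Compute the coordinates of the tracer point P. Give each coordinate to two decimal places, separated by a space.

-0.96 4.18

A=(0,0), D=(4.00,0)
B = A + 2.00·(cos186°, sin186°) = (-1.9890, -0.2091)
|BD| = 5.9927
circle(B,8.00) ∩ circle(D,7.00): a=4.2479, h=6.7791
  candidates: C₊=(2.0198,6.7141) cross=40.625; C₋=(2.4927,-6.8358) cross=-40.625
  mode - wants cross < 0 → take C=(2.4927,-6.8358) (cross=-40.625)
ex = (C−B)/|BC| = (0.5602,-0.8283); ey = (0.8283,0.5602)
P = B + -3.06·ex + 3.31·ey = (-0.9615,4.1800)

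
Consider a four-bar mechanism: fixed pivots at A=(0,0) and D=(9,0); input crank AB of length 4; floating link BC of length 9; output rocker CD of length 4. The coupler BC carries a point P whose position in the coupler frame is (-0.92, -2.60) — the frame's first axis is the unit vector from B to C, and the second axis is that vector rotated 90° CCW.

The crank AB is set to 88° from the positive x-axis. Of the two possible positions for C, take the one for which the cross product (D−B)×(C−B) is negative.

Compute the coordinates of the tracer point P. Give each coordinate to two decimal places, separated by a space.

A=(0,0), D=(9.00,0)
B = A + 4.00·(cos88°, sin88°) = (0.1396, 3.9976)
|BD| = 9.7205
circle(B,9.00) ∩ circle(D,4.00): a=8.2037, h=3.7013
  candidates: C₊=(9.1396,3.9976) cross=35.978; C₋=(6.0953,-2.7500) cross=-35.978
  mode - wants cross < 0 → take C=(6.0953,-2.7500) (cross=-35.978)
ex = (C−B)/|BC| = (0.6617,-0.7497); ey = (0.7497,0.6617)
P = B + -0.92·ex + -2.60·ey = (-2.4185,2.9668)

-2.42 2.97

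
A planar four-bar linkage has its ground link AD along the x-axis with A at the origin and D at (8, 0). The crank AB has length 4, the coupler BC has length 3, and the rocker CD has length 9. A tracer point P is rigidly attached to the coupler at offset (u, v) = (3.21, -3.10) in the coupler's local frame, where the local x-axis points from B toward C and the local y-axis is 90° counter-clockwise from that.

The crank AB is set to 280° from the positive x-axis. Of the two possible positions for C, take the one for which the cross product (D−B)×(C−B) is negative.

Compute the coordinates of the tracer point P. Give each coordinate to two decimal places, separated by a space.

A=(0,0), D=(8.00,0)
B = A + 4.00·(cos280°, sin280°) = (0.6946, -3.9392)
|BD| = 8.2998
circle(B,3.00) ∩ circle(D,9.00): a=-0.1876, h=2.9941
  candidates: C₊=(-0.8916,-1.3928) cross=24.851; C₋=(1.9506,-6.6637) cross=-24.851
  mode - wants cross < 0 → take C=(1.9506,-6.6637) (cross=-24.851)
ex = (C−B)/|BC| = (0.4187,-0.9081); ey = (0.9081,0.4187)
P = B + 3.21·ex + -3.10·ey = (-0.7768,-8.1522)

-0.78 -8.15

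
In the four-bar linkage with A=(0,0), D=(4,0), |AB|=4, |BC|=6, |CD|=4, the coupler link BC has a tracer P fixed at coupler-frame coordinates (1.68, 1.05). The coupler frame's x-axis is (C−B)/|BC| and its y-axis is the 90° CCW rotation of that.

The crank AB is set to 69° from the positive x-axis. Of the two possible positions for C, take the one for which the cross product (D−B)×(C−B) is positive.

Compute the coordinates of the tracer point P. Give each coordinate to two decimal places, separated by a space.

3.31 4.36

A=(0,0), D=(4.00,0)
B = A + 4.00·(cos69°, sin69°) = (1.4335, 3.7343)
|BD| = 4.5312
circle(B,6.00) ∩ circle(D,4.00): a=4.4725, h=3.9996
  candidates: C₊=(7.2629,2.3138) cross=18.123; C₋=(0.6706,-2.2170) cross=-18.123
  mode + wants cross > 0 → take C=(7.2629,2.3138) (cross=18.123)
ex = (C−B)/|BC| = (0.9716,-0.2368); ey = (0.2368,0.9716)
P = B + 1.68·ex + 1.05·ey = (3.3143,4.3567)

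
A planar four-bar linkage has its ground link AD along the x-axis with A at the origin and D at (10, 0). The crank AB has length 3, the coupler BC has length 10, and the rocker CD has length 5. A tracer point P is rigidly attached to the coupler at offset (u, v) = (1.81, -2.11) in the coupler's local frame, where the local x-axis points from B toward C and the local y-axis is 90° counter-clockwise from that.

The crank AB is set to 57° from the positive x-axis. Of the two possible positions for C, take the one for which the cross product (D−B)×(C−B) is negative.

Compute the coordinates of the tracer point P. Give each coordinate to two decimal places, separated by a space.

A=(0,0), D=(10.00,0)
B = A + 3.00·(cos57°, sin57°) = (1.6339, 2.5160)
|BD| = 8.7362
circle(B,10.00) ∩ circle(D,5.00): a=8.6606, h=4.9994
  candidates: C₊=(11.3674,4.8094) cross=43.676; C₋=(8.4877,-4.7658) cross=-43.676
  mode - wants cross < 0 → take C=(8.4877,-4.7658) (cross=-43.676)
ex = (C−B)/|BC| = (0.6854,-0.7282); ey = (0.7282,0.6854)
P = B + 1.81·ex + -2.11·ey = (1.3380,-0.2482)

1.34 -0.25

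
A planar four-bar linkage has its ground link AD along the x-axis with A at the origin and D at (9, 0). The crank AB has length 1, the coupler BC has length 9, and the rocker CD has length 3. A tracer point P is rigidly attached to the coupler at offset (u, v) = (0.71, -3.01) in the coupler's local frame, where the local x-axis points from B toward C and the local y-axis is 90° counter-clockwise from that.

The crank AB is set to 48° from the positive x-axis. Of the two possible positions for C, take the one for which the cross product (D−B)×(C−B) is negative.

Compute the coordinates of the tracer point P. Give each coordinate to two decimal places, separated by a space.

A=(0,0), D=(9.00,0)
B = A + 1.00·(cos48°, sin48°) = (0.6691, 0.7431)
|BD| = 8.3639
circle(B,9.00) ∩ circle(D,3.00): a=8.4862, h=2.9975
  candidates: C₊=(9.3881,2.9748) cross=25.071; C₋=(8.8554,-2.9965) cross=-25.071
  mode - wants cross < 0 → take C=(8.8554,-2.9965) (cross=-25.071)
ex = (C−B)/|BC| = (0.9096,-0.4155); ey = (0.4155,0.9096)
P = B + 0.71·ex + -3.01·ey = (0.0642,-2.2897)

0.06 -2.29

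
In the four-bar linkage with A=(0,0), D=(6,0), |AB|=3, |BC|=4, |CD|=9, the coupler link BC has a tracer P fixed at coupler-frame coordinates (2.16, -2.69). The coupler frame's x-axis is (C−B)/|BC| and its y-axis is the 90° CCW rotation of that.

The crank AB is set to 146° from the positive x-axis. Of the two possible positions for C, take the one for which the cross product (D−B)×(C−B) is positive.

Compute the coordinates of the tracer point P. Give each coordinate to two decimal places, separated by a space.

0.77 2.82

A=(0,0), D=(6.00,0)
B = A + 3.00·(cos146°, sin146°) = (-2.4871, 1.6776)
|BD| = 8.6513
circle(B,4.00) ∩ circle(D,9.00): a=0.5690, h=3.9593
  candidates: C₊=(-1.1612,5.4514) cross=34.253; C₋=(-2.6967,-2.3169) cross=-34.253
  mode + wants cross > 0 → take C=(-1.1612,5.4514) (cross=34.253)
ex = (C−B)/|BC| = (0.3315,0.9435); ey = (-0.9435,0.3315)
P = B + 2.16·ex + -2.69·ey = (0.7668,2.8237)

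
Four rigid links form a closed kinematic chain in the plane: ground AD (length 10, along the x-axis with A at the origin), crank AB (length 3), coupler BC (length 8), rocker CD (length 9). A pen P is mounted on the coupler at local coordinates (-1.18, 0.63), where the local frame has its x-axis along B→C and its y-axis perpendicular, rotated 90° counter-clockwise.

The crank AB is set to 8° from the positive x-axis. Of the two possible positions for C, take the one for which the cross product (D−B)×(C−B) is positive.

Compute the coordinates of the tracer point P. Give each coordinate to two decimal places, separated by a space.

A=(0,0), D=(10.00,0)
B = A + 3.00·(cos8°, sin8°) = (2.9708, 0.4175)
|BD| = 7.0416
circle(B,8.00) ∩ circle(D,9.00): a=2.3137, h=7.6581
  candidates: C₊=(5.7345,7.9250) cross=53.925; C₋=(4.8263,-7.3643) cross=-53.925
  mode + wants cross > 0 → take C=(5.7345,7.9250) (cross=53.925)
ex = (C−B)/|BC| = (0.3455,0.9384); ey = (-0.9384,0.3455)
P = B + -1.18·ex + 0.63·ey = (1.9719,-0.4722)

1.97 -0.47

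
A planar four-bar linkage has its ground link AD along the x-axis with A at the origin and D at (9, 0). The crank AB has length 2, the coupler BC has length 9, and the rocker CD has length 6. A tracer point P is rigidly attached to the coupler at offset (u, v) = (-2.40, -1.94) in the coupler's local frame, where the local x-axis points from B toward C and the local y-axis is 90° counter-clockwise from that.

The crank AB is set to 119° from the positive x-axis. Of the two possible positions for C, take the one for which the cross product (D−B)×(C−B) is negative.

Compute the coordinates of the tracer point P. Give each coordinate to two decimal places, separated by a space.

-4.03 2.12

A=(0,0), D=(9.00,0)
B = A + 2.00·(cos119°, sin119°) = (-0.9696, 1.7492)
|BD| = 10.1219
circle(B,9.00) ∩ circle(D,6.00): a=7.2839, h=5.2863
  candidates: C₊=(7.1182,5.6973) cross=53.508; C₋=(5.2911,-4.7163) cross=-53.508
  mode - wants cross < 0 → take C=(5.2911,-4.7163) (cross=-53.508)
ex = (C−B)/|BC| = (0.6956,-0.7184); ey = (0.7184,0.6956)
P = B + -2.40·ex + -1.94·ey = (-4.0328,2.1239)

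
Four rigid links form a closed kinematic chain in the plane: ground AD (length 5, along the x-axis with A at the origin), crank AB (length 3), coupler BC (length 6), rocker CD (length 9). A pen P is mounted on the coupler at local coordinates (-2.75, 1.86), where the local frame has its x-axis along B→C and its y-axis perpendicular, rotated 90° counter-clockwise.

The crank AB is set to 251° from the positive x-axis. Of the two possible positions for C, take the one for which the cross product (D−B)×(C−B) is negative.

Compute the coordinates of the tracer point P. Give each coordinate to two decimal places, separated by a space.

-0.42 0.44

A=(0,0), D=(5.00,0)
B = A + 3.00·(cos251°, sin251°) = (-0.9767, -2.8366)
|BD| = 6.6157
circle(B,6.00) ∩ circle(D,9.00): a=-0.0932, h=5.9993
  candidates: C₊=(-3.6332,2.5433) cross=39.689; C₋=(1.5114,-8.2964) cross=-39.689
  mode - wants cross < 0 → take C=(1.5114,-8.2964) (cross=-39.689)
ex = (C−B)/|BC| = (0.4147,-0.9100); ey = (0.9100,0.4147)
P = B + -2.75·ex + 1.86·ey = (-0.4245,0.4372)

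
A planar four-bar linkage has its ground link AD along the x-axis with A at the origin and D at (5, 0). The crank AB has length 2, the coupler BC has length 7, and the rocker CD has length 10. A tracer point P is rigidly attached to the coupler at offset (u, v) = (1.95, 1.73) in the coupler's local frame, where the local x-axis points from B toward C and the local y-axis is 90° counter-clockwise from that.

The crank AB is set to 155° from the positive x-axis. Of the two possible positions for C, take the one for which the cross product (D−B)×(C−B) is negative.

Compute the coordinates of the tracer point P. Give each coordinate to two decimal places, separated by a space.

A=(0,0), D=(5.00,0)
B = A + 2.00·(cos155°, sin155°) = (-1.8126, 0.8452)
|BD| = 6.8648
circle(B,7.00) ∩ circle(D,10.00): a=-0.2822, h=6.9943
  candidates: C₊=(-1.2314,7.8211) cross=48.015; C₋=(-2.9538,-6.0611) cross=-48.015
  mode - wants cross < 0 → take C=(-2.9538,-6.0611) (cross=-48.015)
ex = (C−B)/|BC| = (-0.1630,-0.9866); ey = (0.9866,-0.1630)
P = B + 1.95·ex + 1.73·ey = (-0.4237,-1.3607)

-0.42 -1.36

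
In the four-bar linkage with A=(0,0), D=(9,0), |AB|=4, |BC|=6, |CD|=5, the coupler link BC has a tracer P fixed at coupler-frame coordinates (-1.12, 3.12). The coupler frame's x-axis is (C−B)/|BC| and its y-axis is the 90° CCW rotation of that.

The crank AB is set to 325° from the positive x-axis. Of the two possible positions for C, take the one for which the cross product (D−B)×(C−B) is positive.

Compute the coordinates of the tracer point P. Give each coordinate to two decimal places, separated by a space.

A=(0,0), D=(9.00,0)
B = A + 4.00·(cos325°, sin325°) = (3.2766, -2.2943)
|BD| = 6.1661
circle(B,6.00) ∩ circle(D,5.00): a=3.9750, h=4.4943
  candidates: C₊=(5.2940,3.3564) cross=27.713; C₋=(8.6385,-4.9869) cross=-27.713
  mode + wants cross > 0 → take C=(5.2940,3.3564) (cross=27.713)
ex = (C−B)/|BC| = (0.3362,0.9418); ey = (-0.9418,0.3362)
P = B + -1.12·ex + 3.12·ey = (-0.0383,-2.3001)

-0.04 -2.30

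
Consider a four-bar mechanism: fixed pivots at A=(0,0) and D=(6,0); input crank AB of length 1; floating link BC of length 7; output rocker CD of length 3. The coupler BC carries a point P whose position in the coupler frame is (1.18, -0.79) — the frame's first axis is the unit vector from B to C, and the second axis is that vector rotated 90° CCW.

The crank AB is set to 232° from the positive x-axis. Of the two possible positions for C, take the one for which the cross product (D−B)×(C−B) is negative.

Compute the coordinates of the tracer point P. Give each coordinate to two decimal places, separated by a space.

0.25 -1.91

A=(0,0), D=(6.00,0)
B = A + 1.00·(cos232°, sin232°) = (-0.6157, -0.7880)
|BD| = 6.6624
circle(B,7.00) ∩ circle(D,3.00): a=6.3331, h=2.9819
  candidates: C₊=(5.3203,2.9220) cross=19.867; C₋=(6.0257,-2.9999) cross=-19.867
  mode - wants cross < 0 → take C=(6.0257,-2.9999) (cross=-19.867)
ex = (C−B)/|BC| = (0.9488,-0.3160); ey = (0.3160,0.9488)
P = B + 1.18·ex + -0.79·ey = (0.2543,-1.9104)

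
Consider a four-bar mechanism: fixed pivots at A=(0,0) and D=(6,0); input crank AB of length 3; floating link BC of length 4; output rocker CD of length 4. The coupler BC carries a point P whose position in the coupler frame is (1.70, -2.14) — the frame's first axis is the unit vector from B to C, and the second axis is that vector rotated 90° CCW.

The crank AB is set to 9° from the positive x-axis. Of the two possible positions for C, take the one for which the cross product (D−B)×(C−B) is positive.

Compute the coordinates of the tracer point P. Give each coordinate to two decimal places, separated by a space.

5.68 0.81

A=(0,0), D=(6.00,0)
B = A + 3.00·(cos9°, sin9°) = (2.9631, 0.4693)
|BD| = 3.0730
circle(B,4.00) ∩ circle(D,4.00): a=1.5365, h=3.6931
  candidates: C₊=(5.0455,3.8845) cross=11.349; C₋=(3.9175,-3.4152) cross=-11.349
  mode + wants cross > 0 → take C=(5.0455,3.8845) (cross=11.349)
ex = (C−B)/|BC| = (0.5206,0.8538); ey = (-0.8538,0.5206)
P = B + 1.70·ex + -2.14·ey = (5.6752,0.8066)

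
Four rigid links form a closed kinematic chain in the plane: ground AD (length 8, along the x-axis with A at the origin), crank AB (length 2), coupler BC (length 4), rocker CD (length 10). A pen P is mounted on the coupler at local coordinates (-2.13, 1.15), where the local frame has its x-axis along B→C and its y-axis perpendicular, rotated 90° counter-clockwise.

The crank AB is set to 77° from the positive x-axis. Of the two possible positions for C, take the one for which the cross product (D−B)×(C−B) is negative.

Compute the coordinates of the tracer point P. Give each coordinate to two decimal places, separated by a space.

A=(0,0), D=(8.00,0)
B = A + 2.00·(cos77°, sin77°) = (0.4499, 1.9487)
|BD| = 7.7975
circle(B,4.00) ∩ circle(D,10.00): a=-1.4875, h=3.7131
  candidates: C₊=(-0.0625,5.9158) cross=28.953; C₋=(-1.9184,-1.2748) cross=-28.953
  mode - wants cross < 0 → take C=(-1.9184,-1.2748) (cross=-28.953)
ex = (C−B)/|BC| = (-0.5921,-0.8059); ey = (0.8059,-0.5921)
P = B + -2.13·ex + 1.15·ey = (2.6378,2.9844)

2.64 2.98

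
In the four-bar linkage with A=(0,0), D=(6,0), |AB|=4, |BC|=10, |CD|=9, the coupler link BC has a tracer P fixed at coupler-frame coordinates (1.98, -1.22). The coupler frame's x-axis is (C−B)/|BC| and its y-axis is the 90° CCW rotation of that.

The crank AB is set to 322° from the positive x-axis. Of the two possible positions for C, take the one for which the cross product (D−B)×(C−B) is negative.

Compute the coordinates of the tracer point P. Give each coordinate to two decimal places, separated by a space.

A=(0,0), D=(6.00,0)
B = A + 4.00·(cos322°, sin322°) = (3.1520, -2.4626)
|BD| = 3.7650
circle(B,10.00) ∩ circle(D,9.00): a=4.4057, h=8.9772
  candidates: C₊=(0.6128,7.2096) cross=33.799; C₋=(12.3565,-6.3715) cross=-33.799
  mode - wants cross < 0 → take C=(12.3565,-6.3715) (cross=-33.799)
ex = (C−B)/|BC| = (0.9204,-0.3909); ey = (0.3909,0.9204)
P = B + 1.98·ex + -1.22·ey = (4.4976,-4.3595)

4.50 -4.36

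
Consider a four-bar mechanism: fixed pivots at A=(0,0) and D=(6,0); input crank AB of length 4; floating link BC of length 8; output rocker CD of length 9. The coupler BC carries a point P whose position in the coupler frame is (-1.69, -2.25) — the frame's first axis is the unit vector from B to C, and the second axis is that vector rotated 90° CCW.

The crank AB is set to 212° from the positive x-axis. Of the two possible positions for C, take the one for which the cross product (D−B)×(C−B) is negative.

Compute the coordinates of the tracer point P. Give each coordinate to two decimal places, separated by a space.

-6.19 -2.38

A=(0,0), D=(6.00,0)
B = A + 4.00·(cos212°, sin212°) = (-3.3922, -2.1197)
|BD| = 9.6284
circle(B,8.00) ∩ circle(D,9.00): a=3.9314, h=6.9674
  candidates: C₊=(-1.0911,5.5422) cross=67.085; C₋=(1.9766,-8.0506) cross=-67.085
  mode - wants cross < 0 → take C=(1.9766,-8.0506) (cross=-67.085)
ex = (C−B)/|BC| = (0.6711,-0.7414); ey = (0.7414,0.6711)
P = B + -1.69·ex + -2.25·ey = (-6.1944,-2.3767)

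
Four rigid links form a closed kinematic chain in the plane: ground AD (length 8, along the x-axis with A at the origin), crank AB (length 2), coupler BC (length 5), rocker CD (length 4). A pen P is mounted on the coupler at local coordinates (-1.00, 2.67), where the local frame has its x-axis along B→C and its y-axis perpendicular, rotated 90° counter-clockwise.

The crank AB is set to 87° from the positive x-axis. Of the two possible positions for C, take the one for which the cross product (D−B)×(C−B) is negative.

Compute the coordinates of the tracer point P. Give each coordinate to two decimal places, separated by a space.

0.89 4.74

A=(0,0), D=(8.00,0)
B = A + 2.00·(cos87°, sin87°) = (0.1047, 1.9973)
|BD| = 8.1440
circle(B,5.00) ∩ circle(D,4.00): a=4.6246, h=1.9009
  candidates: C₊=(5.0542,2.7060) cross=15.481; C₋=(4.1218,-0.9797) cross=-15.481
  mode - wants cross < 0 → take C=(4.1218,-0.9797) (cross=-15.481)
ex = (C−B)/|BC| = (0.8034,-0.5954); ey = (0.5954,0.8034)
P = B + -1.00·ex + 2.67·ey = (0.8909,4.7378)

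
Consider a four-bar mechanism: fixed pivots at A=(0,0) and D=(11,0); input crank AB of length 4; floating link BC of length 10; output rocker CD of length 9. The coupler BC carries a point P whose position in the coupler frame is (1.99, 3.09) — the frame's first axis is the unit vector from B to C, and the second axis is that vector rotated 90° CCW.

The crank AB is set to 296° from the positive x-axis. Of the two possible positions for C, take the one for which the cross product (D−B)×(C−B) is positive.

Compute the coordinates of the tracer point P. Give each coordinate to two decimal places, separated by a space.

A=(0,0), D=(11.00,0)
B = A + 4.00·(cos296°, sin296°) = (1.7535, -3.5952)
|BD| = 9.9209
circle(B,10.00) ∩ circle(D,9.00): a=5.9180, h=8.0608
  candidates: C₊=(4.3481,6.0624) cross=79.970; C₋=(10.1904,-8.9635) cross=-79.970
  mode + wants cross > 0 → take C=(4.3481,6.0624) (cross=79.970)
ex = (C−B)/|BC| = (0.2595,0.9658); ey = (-0.9658,0.2595)
P = B + 1.99·ex + 3.09·ey = (-0.7144,-0.8716)

-0.71 -0.87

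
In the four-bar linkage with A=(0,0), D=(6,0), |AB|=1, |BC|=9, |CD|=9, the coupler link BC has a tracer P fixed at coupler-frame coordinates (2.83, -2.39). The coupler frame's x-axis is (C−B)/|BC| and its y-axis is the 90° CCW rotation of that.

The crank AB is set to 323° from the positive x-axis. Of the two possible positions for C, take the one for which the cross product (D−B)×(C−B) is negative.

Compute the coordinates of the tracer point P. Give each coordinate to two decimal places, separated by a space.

-0.26 -4.15

A=(0,0), D=(6.00,0)
B = A + 1.00·(cos323°, sin323°) = (0.7986, -0.6018)
|BD| = 5.2361
circle(B,9.00) ∩ circle(D,9.00): a=2.6180, h=8.6108
  candidates: C₊=(2.4096,8.2528) cross=45.087; C₋=(4.3890,-8.8546) cross=-45.087
  mode - wants cross < 0 → take C=(4.3890,-8.8546) (cross=-45.087)
ex = (C−B)/|BC| = (0.3989,-0.9170); ey = (0.9170,0.3989)
P = B + 2.83·ex + -2.39·ey = (-0.2640,-4.1503)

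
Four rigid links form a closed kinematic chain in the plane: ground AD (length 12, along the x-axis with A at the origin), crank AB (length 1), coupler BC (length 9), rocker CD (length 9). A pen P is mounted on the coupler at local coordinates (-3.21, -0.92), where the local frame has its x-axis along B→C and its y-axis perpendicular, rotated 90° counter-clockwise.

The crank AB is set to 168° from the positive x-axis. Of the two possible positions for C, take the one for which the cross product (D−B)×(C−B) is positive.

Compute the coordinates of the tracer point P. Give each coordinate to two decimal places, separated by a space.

-2.70 -2.65

A=(0,0), D=(12.00,0)
B = A + 1.00·(cos168°, sin168°) = (-0.9781, 0.2079)
|BD| = 12.9798
circle(B,9.00) ∩ circle(D,9.00): a=6.4899, h=6.2355
  candidates: C₊=(5.6108,6.3386) cross=80.935; C₋=(5.4110,-6.1307) cross=-80.935
  mode + wants cross > 0 → take C=(5.6108,6.3386) (cross=80.935)
ex = (C−B)/|BC| = (0.7321,0.6812); ey = (-0.6812,0.7321)
P = B + -3.21·ex + -0.92·ey = (-2.7015,-2.6522)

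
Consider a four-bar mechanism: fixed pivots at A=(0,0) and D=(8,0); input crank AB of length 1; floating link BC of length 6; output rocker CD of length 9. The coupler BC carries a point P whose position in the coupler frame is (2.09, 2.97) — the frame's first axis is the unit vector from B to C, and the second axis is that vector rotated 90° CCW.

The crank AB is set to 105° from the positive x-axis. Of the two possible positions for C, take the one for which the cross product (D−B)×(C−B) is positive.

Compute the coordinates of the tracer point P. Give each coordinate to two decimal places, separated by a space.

A=(0,0), D=(8.00,0)
B = A + 1.00·(cos105°, sin105°) = (-0.2588, 0.9659)
|BD| = 8.3151
circle(B,6.00) ∩ circle(D,9.00): a=1.4516, h=5.8217
  candidates: C₊=(1.8593,6.5796) cross=48.408; C₋=(0.5067,-4.9850) cross=-48.408
  mode + wants cross > 0 → take C=(1.8593,6.5796) (cross=48.408)
ex = (C−B)/|BC| = (0.3530,0.9356); ey = (-0.9356,0.3530)
P = B + 2.09·ex + 2.97·ey = (-2.2998,3.9698)

-2.30 3.97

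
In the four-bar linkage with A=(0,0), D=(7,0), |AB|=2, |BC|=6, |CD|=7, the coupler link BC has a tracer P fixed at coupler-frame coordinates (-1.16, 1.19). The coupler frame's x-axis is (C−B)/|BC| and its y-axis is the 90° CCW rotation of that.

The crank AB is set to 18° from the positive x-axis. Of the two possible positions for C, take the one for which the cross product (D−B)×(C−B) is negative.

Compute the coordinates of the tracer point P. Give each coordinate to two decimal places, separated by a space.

A=(0,0), D=(7.00,0)
B = A + 2.00·(cos18°, sin18°) = (1.9021, 0.6180)
|BD| = 5.1352
circle(B,6.00) ∩ circle(D,7.00): a=1.3018, h=5.8571
  candidates: C₊=(3.8994,6.2758) cross=30.077; C₋=(2.4896,-5.3531) cross=-30.077
  mode - wants cross < 0 → take C=(2.4896,-5.3531) (cross=-30.077)
ex = (C−B)/|BC| = (0.0979,-0.9952); ey = (0.9952,0.0979)
P = B + -1.16·ex + 1.19·ey = (2.9728,1.8890)

2.97 1.89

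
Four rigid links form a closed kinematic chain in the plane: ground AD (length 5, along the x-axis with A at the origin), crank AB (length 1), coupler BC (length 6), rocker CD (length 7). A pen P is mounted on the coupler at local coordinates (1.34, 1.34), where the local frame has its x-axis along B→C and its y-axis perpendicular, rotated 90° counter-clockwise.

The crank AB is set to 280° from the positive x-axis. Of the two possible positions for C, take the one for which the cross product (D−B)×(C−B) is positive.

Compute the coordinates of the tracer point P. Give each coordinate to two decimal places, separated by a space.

-1.18 0.34

A=(0,0), D=(5.00,0)
B = A + 1.00·(cos280°, sin280°) = (0.1736, -0.9848)
|BD| = 4.9258
circle(B,6.00) ∩ circle(D,7.00): a=1.1433, h=5.8901
  candidates: C₊=(0.1163,5.0149) cross=29.013; C₋=(2.4715,-6.5274) cross=-29.013
  mode + wants cross > 0 → take C=(0.1163,5.0149) (cross=29.013)
ex = (C−B)/|BC| = (-0.0096,1.0000); ey = (-1.0000,-0.0096)
P = B + 1.34·ex + 1.34·ey = (-1.1791,0.3423)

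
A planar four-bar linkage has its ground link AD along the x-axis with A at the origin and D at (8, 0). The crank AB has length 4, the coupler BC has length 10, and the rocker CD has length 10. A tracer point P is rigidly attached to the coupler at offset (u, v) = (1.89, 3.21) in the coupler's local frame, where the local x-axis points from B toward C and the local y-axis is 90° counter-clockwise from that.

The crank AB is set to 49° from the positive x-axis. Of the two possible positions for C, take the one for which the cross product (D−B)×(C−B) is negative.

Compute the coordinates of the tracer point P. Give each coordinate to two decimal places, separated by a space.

A=(0,0), D=(8.00,0)
B = A + 4.00·(cos49°, sin49°) = (2.6242, 3.0188)
|BD| = 6.1654
circle(B,10.00) ∩ circle(D,10.00): a=3.0827, h=9.5130
  candidates: C₊=(9.9701,9.8040) cross=58.651; C₋=(0.6542,-6.7852) cross=-58.651
  mode - wants cross < 0 → take C=(0.6542,-6.7852) (cross=-58.651)
ex = (C−B)/|BC| = (-0.1970,-0.9804); ey = (0.9804,-0.1970)
P = B + 1.89·ex + 3.21·ey = (5.3990,0.5335)

5.40 0.53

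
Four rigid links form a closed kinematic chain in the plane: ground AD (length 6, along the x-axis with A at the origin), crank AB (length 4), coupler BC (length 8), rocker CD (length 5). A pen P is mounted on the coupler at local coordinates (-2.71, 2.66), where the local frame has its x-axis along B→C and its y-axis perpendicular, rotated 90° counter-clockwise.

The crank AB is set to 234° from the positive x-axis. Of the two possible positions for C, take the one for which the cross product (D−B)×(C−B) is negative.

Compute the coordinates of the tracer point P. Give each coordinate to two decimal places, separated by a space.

A=(0,0), D=(6.00,0)
B = A + 4.00·(cos234°, sin234°) = (-2.3511, -3.2361)
|BD| = 8.9562
circle(B,8.00) ∩ circle(D,5.00): a=6.6554, h=4.4392
  candidates: C₊=(2.2506,3.3079) cross=39.758; C₋=(5.4586,-4.9706) cross=-39.758
  mode - wants cross < 0 → take C=(5.4586,-4.9706) (cross=-39.758)
ex = (C−B)/|BC| = (0.9762,-0.2168); ey = (0.2168,0.9762)
P = B + -2.71·ex + 2.66·ey = (-4.4199,-0.0518)

-4.42 -0.05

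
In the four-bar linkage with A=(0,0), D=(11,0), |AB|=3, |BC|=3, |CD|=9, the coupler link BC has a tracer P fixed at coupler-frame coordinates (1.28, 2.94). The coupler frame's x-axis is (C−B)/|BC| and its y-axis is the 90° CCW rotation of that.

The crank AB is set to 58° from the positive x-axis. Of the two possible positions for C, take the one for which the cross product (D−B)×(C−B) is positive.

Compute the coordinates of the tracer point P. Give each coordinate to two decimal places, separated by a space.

0.08 5.37

A=(0,0), D=(11.00,0)
B = A + 3.00·(cos58°, sin58°) = (1.5898, 2.5441)
|BD| = 9.7481
circle(B,3.00) ∩ circle(D,9.00): a=1.1810, h=2.7578
  candidates: C₊=(3.4496,4.8981) cross=26.883; C₋=(2.0101,-0.4263) cross=-26.883
  mode + wants cross > 0 → take C=(3.4496,4.8981) (cross=26.883)
ex = (C−B)/|BC| = (0.6199,0.7846); ey = (-0.7846,0.6199)
P = B + 1.28·ex + 2.94·ey = (0.0764,5.3711)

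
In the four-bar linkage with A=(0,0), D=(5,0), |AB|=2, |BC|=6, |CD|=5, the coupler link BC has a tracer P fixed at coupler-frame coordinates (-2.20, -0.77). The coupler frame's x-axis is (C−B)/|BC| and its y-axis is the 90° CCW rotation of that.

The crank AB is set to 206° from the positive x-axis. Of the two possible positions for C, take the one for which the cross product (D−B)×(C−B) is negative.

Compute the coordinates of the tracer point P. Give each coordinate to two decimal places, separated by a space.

A=(0,0), D=(5.00,0)
B = A + 2.00·(cos206°, sin206°) = (-1.7976, -0.8767)
|BD| = 6.8539
circle(B,6.00) ∩ circle(D,5.00): a=4.2294, h=4.2558
  candidates: C₊=(1.8527,3.8851) cross=29.169; C₋=(2.9415,-4.5566) cross=-29.169
  mode - wants cross < 0 → take C=(2.9415,-4.5566) (cross=-29.169)
ex = (C−B)/|BC| = (0.7898,-0.6133); ey = (0.6133,0.7898)
P = B + -2.20·ex + -0.77·ey = (-4.0075,-0.1356)

-4.01 -0.14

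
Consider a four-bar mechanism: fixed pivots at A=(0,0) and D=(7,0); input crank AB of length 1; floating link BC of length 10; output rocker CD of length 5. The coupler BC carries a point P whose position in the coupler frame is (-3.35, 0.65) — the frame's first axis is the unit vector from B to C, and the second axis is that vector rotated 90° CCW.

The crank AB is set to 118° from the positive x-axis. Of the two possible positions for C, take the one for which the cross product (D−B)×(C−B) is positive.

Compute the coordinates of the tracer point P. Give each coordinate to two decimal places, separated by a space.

-3.82 0.22

A=(0,0), D=(7.00,0)
B = A + 1.00·(cos118°, sin118°) = (-0.4695, 0.8829)
|BD| = 7.5215
circle(B,10.00) ∩ circle(D,5.00): a=8.7465, h=4.8476
  candidates: C₊=(8.7856,4.6703) cross=36.461; C₋=(7.6475,-4.9579) cross=-36.461
  mode + wants cross > 0 → take C=(8.7856,4.6703) (cross=36.461)
ex = (C−B)/|BC| = (0.9255,0.3787); ey = (-0.3787,0.9255)
P = B + -3.35·ex + 0.65·ey = (-3.8161,0.2158)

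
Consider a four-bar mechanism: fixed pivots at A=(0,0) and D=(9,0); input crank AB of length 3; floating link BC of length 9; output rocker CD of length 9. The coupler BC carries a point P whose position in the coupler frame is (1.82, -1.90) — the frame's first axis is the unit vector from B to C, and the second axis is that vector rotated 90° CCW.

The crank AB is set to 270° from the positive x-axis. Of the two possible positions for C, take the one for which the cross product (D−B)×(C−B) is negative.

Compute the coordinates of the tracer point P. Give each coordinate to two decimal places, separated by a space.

A=(0,0), D=(9.00,0)
B = A + 3.00·(cos270°, sin270°) = (-0.0000, -3.0000)
|BD| = 9.4868
circle(B,9.00) ∩ circle(D,9.00): a=4.7434, h=7.6485
  candidates: C₊=(2.0813,5.7560) cross=72.560; C₋=(6.9187,-8.7560) cross=-72.560
  mode - wants cross < 0 → take C=(6.9187,-8.7560) (cross=-72.560)
ex = (C−B)/|BC| = (0.7687,-0.6396); ey = (0.6396,0.7687)
P = B + 1.82·ex + -1.90·ey = (0.1839,-5.6246)

0.18 -5.62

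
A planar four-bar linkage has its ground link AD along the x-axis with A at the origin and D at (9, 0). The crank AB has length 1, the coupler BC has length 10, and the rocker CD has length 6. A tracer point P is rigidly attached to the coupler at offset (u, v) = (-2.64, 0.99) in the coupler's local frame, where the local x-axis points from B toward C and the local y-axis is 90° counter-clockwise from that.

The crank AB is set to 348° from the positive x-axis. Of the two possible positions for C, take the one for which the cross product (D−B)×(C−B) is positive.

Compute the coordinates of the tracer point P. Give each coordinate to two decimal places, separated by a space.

-1.71 -1.07

A=(0,0), D=(9.00,0)
B = A + 1.00·(cos348°, sin348°) = (0.9781, -0.2079)
|BD| = 8.0245
circle(B,10.00) ∩ circle(D,6.00): a=8.0000, h=5.9999
  candidates: C₊=(8.8200,5.9973) cross=48.147; C₋=(9.1310,-5.9986) cross=-48.147
  mode + wants cross > 0 → take C=(8.8200,5.9973) (cross=48.147)
ex = (C−B)/|BC| = (0.7842,0.6205); ey = (-0.6205,0.7842)
P = B + -2.64·ex + 0.99·ey = (-1.7064,-1.0697)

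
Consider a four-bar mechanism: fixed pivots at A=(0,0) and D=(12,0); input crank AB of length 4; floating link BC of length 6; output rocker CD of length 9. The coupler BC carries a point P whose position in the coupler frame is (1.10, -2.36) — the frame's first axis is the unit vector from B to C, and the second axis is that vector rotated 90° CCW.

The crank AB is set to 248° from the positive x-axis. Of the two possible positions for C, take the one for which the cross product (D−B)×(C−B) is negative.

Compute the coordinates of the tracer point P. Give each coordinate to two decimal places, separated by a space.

-0.85 -6.23

A=(0,0), D=(12.00,0)
B = A + 4.00·(cos248°, sin248°) = (-1.4984, -3.7087)
|BD| = 13.9987
circle(B,6.00) ∩ circle(D,9.00): a=5.3920, h=2.6317
  candidates: C₊=(3.0037,0.2575) cross=36.841; C₋=(4.3982,-4.8179) cross=-36.841
  mode - wants cross < 0 → take C=(4.3982,-4.8179) (cross=-36.841)
ex = (C−B)/|BC| = (0.9828,-0.1849); ey = (0.1849,0.9828)
P = B + 1.10·ex + -2.36·ey = (-0.8537,-6.2314)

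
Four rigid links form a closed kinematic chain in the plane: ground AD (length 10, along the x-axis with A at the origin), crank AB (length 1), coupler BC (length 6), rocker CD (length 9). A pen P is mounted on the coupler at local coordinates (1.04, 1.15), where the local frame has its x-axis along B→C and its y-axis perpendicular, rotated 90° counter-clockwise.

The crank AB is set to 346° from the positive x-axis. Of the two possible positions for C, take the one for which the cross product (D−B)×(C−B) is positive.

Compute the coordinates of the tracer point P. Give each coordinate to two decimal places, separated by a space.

0.20 1.11

A=(0,0), D=(10.00,0)
B = A + 1.00·(cos346°, sin346°) = (0.9703, -0.2419)
|BD| = 9.0329
circle(B,6.00) ∩ circle(D,9.00): a=2.0256, h=5.6477
  candidates: C₊=(2.8439,5.4580) cross=51.016; C₋=(3.1464,-5.8334) cross=-51.016
  mode + wants cross > 0 → take C=(2.8439,5.4580) (cross=51.016)
ex = (C−B)/|BC| = (0.3123,0.9500); ey = (-0.9500,0.3123)
P = B + 1.04·ex + 1.15·ey = (0.2026,1.1052)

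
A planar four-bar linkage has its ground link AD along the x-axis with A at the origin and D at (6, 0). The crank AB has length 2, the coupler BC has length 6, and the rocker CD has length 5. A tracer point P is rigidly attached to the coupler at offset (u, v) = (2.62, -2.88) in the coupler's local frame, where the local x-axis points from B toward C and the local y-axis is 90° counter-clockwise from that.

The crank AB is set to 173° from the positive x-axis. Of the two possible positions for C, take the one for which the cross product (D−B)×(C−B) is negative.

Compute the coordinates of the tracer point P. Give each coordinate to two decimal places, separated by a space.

-1.86 -3.65

A=(0,0), D=(6.00,0)
B = A + 2.00·(cos173°, sin173°) = (-1.9851, 0.2437)
|BD| = 7.9888
circle(B,6.00) ∩ circle(D,5.00): a=4.6829, h=3.7511
  candidates: C₊=(2.8100,3.8502) cross=29.967; C₋=(2.5812,-3.6485) cross=-29.967
  mode - wants cross < 0 → take C=(2.5812,-3.6485) (cross=-29.967)
ex = (C−B)/|BC| = (0.7610,-0.6487); ey = (0.6487,0.7610)
P = B + 2.62·ex + -2.88·ey = (-1.8594,-3.6477)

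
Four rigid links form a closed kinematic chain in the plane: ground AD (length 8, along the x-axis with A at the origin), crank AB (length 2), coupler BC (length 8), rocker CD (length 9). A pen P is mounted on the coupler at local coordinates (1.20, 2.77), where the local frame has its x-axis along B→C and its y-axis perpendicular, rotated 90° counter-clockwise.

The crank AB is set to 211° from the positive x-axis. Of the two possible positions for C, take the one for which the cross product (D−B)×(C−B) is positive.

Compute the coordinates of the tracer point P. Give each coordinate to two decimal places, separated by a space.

A=(0,0), D=(8.00,0)
B = A + 2.00·(cos211°, sin211°) = (-1.7143, -1.0301)
|BD| = 9.7688
circle(B,8.00) ∩ circle(D,9.00): a=4.0143, h=6.9199
  candidates: C₊=(1.5479,6.2746) cross=67.599; C₋=(3.0072,-7.4881) cross=-67.599
  mode + wants cross > 0 → take C=(1.5479,6.2746) (cross=67.599)
ex = (C−B)/|BC| = (0.4078,0.9131); ey = (-0.9131,0.4078)
P = B + 1.20·ex + 2.77·ey = (-3.7542,1.1952)

-3.75 1.20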